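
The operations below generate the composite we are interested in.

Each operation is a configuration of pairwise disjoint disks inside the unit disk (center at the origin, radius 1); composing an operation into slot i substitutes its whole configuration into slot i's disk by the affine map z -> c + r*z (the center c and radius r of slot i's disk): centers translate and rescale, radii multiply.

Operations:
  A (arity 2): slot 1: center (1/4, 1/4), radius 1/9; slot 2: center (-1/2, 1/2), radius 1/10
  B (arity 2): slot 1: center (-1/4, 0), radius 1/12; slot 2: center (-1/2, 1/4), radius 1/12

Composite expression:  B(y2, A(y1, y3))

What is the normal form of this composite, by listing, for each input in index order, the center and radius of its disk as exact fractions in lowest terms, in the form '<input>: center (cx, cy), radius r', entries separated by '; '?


y1: center (-23/48, 13/48), radius 1/108; y2: center (-1/4, 0), radius 1/12; y3: center (-13/24, 7/24), radius 1/120

Only the slot chain above each y matters under B; compose those maps.
y2 passes through 1 substitution, ending at center (-1/4, 0), radius 1/12
y1 passes through 2 substitutions, ending at center (-23/48, 13/48), radius 1/108
y3 passes through 2 substitutions, ending at center (-13/24, 7/24), radius 1/120


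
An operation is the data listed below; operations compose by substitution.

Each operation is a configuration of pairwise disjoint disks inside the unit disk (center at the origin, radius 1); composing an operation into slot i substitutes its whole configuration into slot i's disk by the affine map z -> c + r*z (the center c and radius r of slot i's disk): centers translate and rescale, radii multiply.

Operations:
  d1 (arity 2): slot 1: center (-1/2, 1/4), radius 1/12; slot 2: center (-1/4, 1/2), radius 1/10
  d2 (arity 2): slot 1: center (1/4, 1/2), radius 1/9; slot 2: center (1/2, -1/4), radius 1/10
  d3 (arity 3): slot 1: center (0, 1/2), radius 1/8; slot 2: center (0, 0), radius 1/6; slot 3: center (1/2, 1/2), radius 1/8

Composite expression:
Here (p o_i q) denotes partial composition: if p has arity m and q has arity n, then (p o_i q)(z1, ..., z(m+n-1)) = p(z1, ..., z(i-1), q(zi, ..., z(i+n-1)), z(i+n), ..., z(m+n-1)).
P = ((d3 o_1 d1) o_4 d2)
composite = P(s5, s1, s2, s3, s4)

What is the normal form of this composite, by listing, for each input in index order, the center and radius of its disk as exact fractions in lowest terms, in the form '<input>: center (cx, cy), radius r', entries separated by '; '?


Affine substitution under d3: radii multiply and s-centers shift.
s5: after 2 affine steps, its disk has center (-1/16, 17/32), radius 1/96
s1: after 2 affine steps, its disk has center (-1/32, 9/16), radius 1/80
s2: after 1 affine step, its disk has center (0, 0), radius 1/6
s3: after 2 affine steps, its disk has center (17/32, 9/16), radius 1/72
s4: after 2 affine steps, its disk has center (9/16, 15/32), radius 1/80

s1: center (-1/32, 9/16), radius 1/80; s2: center (0, 0), radius 1/6; s3: center (17/32, 9/16), radius 1/72; s4: center (9/16, 15/32), radius 1/80; s5: center (-1/16, 17/32), radius 1/96


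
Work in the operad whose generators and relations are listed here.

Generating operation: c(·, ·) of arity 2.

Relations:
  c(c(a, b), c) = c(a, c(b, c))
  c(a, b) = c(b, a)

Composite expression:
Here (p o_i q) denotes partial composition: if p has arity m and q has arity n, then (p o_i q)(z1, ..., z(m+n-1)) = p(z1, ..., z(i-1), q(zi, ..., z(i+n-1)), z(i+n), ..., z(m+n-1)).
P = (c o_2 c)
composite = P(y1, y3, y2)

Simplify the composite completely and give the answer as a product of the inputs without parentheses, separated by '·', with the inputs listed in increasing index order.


Any arrangement under c is one operation, so sort the y-inputs.
c(y3, y2) spells out as y3 · y2
c(y1, c(y3, y2)) spells out as y1 · y3 · y2
the factors in increasing index order: y1 · y2 · y3

y1 · y2 · y3


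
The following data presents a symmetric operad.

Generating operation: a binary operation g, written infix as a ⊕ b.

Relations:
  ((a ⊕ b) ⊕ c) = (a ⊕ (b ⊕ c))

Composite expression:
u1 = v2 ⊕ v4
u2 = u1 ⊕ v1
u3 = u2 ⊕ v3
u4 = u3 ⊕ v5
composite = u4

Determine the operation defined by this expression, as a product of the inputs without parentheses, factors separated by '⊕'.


v2 ⊕ v4 ⊕ v1 ⊕ v3 ⊕ v5

Under associativity of g, the answer is the v's in reading order.
(v2 ⊕ v4) reduces to v2 ⊕ v4
((v2 ⊕ v4) ⊕ v1) reduces to v2 ⊕ v4 ⊕ v1
(((v2 ⊕ v4) ⊕ v1) ⊕ v3) reduces to v2 ⊕ v4 ⊕ v1 ⊕ v3
((((v2 ⊕ v4) ⊕ v1) ⊕ v3) ⊕ v5) reduces to v2 ⊕ v4 ⊕ v1 ⊕ v3 ⊕ v5


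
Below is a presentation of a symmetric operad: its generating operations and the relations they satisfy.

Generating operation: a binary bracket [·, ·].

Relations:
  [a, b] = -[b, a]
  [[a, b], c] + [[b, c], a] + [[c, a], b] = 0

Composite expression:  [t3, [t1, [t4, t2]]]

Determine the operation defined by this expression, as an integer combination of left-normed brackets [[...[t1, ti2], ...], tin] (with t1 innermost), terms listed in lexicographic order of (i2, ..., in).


Skip Jacobi rewriting: expand, keep t1-initial words, read off terms.
Composite bracket: [t3, [t1, [t4, t2]]]
Expanding via [a, b] = ab - ba: 8 signed words (2^3 = 8).
Collect the words opening with t1:
  t1t2t4t3 (sign +1) contributes +[[[t1, t2], t4], t3]
  t1t4t2t3 (sign -1) contributes -[[[t1, t4], t2], t3]

[[[t1, t2], t4], t3] - [[[t1, t4], t2], t3]


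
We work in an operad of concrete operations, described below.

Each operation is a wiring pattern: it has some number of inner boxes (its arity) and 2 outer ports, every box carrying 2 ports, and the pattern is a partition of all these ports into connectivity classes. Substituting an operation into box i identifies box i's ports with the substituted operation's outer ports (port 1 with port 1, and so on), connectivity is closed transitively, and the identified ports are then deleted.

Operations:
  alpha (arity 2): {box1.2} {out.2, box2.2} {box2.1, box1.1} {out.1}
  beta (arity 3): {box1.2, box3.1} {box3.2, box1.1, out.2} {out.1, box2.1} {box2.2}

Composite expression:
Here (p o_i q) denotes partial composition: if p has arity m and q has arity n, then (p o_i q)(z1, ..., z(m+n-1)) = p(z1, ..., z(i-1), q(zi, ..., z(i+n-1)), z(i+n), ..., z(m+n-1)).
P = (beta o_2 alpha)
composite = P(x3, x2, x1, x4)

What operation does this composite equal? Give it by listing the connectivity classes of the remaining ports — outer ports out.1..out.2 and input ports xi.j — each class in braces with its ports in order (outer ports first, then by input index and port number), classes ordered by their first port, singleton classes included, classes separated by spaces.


{out.1} {out.2, x3.1, x4.2} {x1.1, x2.1} {x1.2} {x2.2} {x3.2, x4.1}

Treat the ports identified at beta as solder joints: merge, then drop.
composing alpha on (x2, x1), with out.j its own outer ports: {out.1} {out.2, x1.2} {x1.1, x2.1} {x2.2}
composing beta on (x3, x2, x1, x4), with out.j its own outer ports: {out.1} {out.2, x3.1, x4.2} {x1.1, x2.1} {x1.2} {x2.2} {x3.2, x4.1}


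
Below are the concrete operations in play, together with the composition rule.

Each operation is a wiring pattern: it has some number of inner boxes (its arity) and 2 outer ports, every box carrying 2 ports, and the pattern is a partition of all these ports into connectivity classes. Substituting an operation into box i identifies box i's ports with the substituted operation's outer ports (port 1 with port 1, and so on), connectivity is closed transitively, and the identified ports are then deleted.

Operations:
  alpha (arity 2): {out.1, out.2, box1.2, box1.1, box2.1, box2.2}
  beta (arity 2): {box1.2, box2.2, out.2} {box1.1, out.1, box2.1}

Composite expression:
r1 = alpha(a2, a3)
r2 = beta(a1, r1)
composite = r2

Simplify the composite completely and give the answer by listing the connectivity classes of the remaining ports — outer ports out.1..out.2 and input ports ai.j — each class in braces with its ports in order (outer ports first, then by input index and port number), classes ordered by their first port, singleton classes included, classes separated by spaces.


{out.1, out.2, a1.1, a1.2, a2.1, a2.2, a3.1, a3.2}

Treat the ports identified at beta as solder joints: merge, then drop.
after alpha, the pattern on (a2, a3) reads {out.1, out.2, a2.1, a2.2, a3.1, a3.2} (out.j = its outer ports)
after beta, the pattern on (a1, a2, a3) reads {out.1, out.2, a1.1, a1.2, a2.1, a2.2, a3.1, a3.2} (out.j = its outer ports)


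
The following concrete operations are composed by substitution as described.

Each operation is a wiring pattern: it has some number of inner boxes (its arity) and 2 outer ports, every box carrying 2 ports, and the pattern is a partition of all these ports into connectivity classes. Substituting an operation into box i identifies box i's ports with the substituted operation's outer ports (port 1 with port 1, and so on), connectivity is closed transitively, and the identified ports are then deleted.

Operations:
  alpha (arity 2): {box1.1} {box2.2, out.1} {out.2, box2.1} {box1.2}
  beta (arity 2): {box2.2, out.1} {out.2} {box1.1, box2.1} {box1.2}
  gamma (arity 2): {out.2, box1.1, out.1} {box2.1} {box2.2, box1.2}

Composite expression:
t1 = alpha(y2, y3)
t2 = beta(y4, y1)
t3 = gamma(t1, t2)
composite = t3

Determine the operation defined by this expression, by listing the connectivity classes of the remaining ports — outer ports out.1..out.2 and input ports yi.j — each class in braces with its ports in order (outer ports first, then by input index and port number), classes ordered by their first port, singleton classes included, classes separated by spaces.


Reachability decides: close wires over gamma-identified ports.
stage alpha: inputs (y2, y3), connectivity {out.1, y3.2} {out.2, y3.1} {y2.1} {y2.2}, out.j its boundary
stage beta: inputs (y4, y1), connectivity {out.1, y1.2} {out.2} {y1.1, y4.1} {y4.2}, out.j its boundary
stage gamma: inputs (y2, y3, y4, y1), connectivity {out.1, out.2, y3.2} {y1.1, y4.1} {y1.2} {y2.1} {y2.2} {y3.1} {y4.2}, out.j its boundary

{out.1, out.2, y3.2} {y1.1, y4.1} {y1.2} {y2.1} {y2.2} {y3.1} {y4.2}


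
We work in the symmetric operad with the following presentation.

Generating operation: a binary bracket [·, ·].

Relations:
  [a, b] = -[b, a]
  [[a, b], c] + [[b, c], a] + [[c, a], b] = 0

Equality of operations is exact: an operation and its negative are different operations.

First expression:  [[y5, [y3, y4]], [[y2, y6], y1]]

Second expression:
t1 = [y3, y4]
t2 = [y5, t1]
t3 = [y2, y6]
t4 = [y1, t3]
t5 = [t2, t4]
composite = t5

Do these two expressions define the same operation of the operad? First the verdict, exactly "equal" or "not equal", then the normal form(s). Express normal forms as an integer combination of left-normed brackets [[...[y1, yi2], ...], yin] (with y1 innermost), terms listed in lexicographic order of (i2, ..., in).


not equal; the first gives -[[[[[y1, y2], y6], y3], y4], y5] + [[[[[y1, y2], y6], y4], y3], y5] + [[[[[y1, y2], y6], y5], y3], y4] - [[[[[y1, y2], y6], y5], y4], y3] + [[[[[y1, y6], y2], y3], y4], y5] - [[[[[y1, y6], y2], y4], y3], y5] - [[[[[y1, y6], y2], y5], y3], y4] + [[[[[y1, y6], y2], y5], y4], y3] and the second [[[[[y1, y2], y6], y3], y4], y5] - [[[[[y1, y2], y6], y4], y3], y5] - [[[[[y1, y2], y6], y5], y3], y4] + [[[[[y1, y2], y6], y5], y4], y3] - [[[[[y1, y6], y2], y3], y4], y5] + [[[[[y1, y6], y2], y4], y3], y5] + [[[[[y1, y6], y2], y5], y3], y4] - [[[[[y1, y6], y2], y5], y4], y3]

The first expression, normalized: -[[[[[y1, y2], y6], y3], y4], y5] + [[[[[y1, y2], y6], y4], y3], y5] + [[[[[y1, y2], y6], y5], y3], y4] - [[[[[y1, y2], y6], y5], y4], y3] + [[[[[y1, y6], y2], y3], y4], y5] - [[[[[y1, y6], y2], y4], y3], y5] - [[[[[y1, y6], y2], y5], y3], y4] + [[[[[y1, y6], y2], y5], y4], y3]
The second expression, normalized: [[[[[y1, y2], y6], y3], y4], y5] - [[[[[y1, y2], y6], y4], y3], y5] - [[[[[y1, y2], y6], y5], y3], y4] + [[[[[y1, y2], y6], y5], y4], y3] - [[[[[y1, y6], y2], y3], y4], y5] + [[[[[y1, y6], y2], y4], y3], y5] + [[[[[y1, y6], y2], y5], y3], y4] - [[[[[y1, y6], y2], y5], y4], y3]
Different reductions; not equal.


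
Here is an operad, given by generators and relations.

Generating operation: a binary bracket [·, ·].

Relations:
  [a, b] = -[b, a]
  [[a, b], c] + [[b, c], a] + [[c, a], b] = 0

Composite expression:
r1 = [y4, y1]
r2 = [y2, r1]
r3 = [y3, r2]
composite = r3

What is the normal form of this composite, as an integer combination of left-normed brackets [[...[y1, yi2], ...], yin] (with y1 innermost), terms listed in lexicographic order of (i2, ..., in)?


-[[[y1, y4], y2], y3]

A multilinear Lie element is pinned by y1-initial words (y1 innermost).
Composite bracket: [y3, [y2, [y4, y1]]]
Expanding via [a, b] = ab - ba: 8 signed words (2^3 = 8).
Collect the words opening with y1:
  y1y4y2y3 appears with sign -1, giving the term -[[[y1, y4], y2], y3]


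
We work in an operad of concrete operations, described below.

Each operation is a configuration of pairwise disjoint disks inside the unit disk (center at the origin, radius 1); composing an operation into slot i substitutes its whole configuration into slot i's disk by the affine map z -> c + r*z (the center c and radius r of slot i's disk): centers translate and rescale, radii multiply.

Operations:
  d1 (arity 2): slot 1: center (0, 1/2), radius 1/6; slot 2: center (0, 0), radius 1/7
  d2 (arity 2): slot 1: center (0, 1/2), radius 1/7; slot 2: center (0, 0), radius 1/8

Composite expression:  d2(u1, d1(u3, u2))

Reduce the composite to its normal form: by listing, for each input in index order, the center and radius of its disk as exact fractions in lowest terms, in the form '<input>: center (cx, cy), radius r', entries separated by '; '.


u1: center (0, 1/2), radius 1/7; u2: center (0, 0), radius 1/56; u3: center (0, 1/16), radius 1/48


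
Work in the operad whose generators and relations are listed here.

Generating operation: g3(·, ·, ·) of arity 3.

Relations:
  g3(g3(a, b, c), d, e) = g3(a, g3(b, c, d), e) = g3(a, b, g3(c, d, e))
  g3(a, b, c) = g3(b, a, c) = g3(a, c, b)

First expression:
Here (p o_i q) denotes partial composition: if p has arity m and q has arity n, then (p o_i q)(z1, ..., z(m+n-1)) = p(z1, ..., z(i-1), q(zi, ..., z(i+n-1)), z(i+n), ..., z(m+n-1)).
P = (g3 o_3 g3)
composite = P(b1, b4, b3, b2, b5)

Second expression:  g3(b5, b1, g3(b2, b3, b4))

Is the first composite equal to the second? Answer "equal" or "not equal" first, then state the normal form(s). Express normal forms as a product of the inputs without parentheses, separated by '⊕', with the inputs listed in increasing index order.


equal; both compose to b1 ⊕ b2 ⊕ b3 ⊕ b4 ⊕ b5


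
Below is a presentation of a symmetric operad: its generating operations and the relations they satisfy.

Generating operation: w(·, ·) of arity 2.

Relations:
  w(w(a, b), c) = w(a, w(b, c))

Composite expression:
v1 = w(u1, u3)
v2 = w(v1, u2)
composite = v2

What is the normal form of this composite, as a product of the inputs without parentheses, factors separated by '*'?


u1 * u3 * u2

All parenthesizations of w agree; list the u-inputs left to right.
w(u1, u3) flattens to u1 * u3
w(w(u1, u3), u2) flattens to u1 * u3 * u2


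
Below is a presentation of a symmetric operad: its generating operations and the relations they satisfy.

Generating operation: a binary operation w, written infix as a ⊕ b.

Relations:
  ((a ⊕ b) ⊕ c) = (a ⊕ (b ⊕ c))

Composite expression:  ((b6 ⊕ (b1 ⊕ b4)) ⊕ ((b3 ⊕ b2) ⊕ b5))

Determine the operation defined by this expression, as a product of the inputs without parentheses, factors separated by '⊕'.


b6 ⊕ b1 ⊕ b4 ⊕ b3 ⊕ b2 ⊕ b5

All parenthesizations of w agree; list the b-inputs left to right.
(b1 ⊕ b4) reduces to b1 ⊕ b4
(b6 ⊕ (b1 ⊕ b4)) reduces to b6 ⊕ b1 ⊕ b4
(b3 ⊕ b2) reduces to b3 ⊕ b2
((b3 ⊕ b2) ⊕ b5) reduces to b3 ⊕ b2 ⊕ b5
((b6 ⊕ (b1 ⊕ b4)) ⊕ ((b3 ⊕ b2) ⊕ b5)) reduces to b6 ⊕ b1 ⊕ b4 ⊕ b3 ⊕ b2 ⊕ b5


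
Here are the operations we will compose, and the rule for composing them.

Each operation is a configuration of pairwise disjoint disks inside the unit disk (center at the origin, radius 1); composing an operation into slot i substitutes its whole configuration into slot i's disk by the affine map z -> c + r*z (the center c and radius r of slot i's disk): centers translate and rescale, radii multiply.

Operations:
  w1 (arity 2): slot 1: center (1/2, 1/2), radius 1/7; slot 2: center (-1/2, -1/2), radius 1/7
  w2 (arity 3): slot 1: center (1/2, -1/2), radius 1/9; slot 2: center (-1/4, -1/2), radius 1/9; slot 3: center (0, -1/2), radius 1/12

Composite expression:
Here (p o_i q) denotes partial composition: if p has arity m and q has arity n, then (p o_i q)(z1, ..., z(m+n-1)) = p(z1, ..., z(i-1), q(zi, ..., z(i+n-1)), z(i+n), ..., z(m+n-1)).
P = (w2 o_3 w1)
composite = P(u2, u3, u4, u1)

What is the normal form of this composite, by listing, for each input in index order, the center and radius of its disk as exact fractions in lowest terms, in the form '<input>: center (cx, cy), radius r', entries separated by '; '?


u1: center (-1/24, -13/24), radius 1/84; u2: center (1/2, -1/2), radius 1/9; u3: center (-1/4, -1/2), radius 1/9; u4: center (1/24, -11/24), radius 1/84

Nesting under w2 composes maps z -> c + r*z down each u-path.
u2: after 1 affine step, its disk has center (1/2, -1/2), radius 1/9
u3: after 1 affine step, its disk has center (-1/4, -1/2), radius 1/9
u4: after 2 affine steps, its disk has center (1/24, -11/24), radius 1/84
u1: after 2 affine steps, its disk has center (-1/24, -13/24), radius 1/84


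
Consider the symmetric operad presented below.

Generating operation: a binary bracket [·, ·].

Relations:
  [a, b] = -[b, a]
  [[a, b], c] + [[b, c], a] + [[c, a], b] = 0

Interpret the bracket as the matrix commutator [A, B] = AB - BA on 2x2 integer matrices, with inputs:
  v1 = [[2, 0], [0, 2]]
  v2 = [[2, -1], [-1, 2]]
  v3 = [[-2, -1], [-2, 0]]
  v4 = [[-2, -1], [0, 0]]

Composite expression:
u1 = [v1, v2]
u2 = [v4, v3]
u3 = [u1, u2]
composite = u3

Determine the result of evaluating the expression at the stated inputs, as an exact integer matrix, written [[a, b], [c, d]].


[[0, 0], [0, 0]]


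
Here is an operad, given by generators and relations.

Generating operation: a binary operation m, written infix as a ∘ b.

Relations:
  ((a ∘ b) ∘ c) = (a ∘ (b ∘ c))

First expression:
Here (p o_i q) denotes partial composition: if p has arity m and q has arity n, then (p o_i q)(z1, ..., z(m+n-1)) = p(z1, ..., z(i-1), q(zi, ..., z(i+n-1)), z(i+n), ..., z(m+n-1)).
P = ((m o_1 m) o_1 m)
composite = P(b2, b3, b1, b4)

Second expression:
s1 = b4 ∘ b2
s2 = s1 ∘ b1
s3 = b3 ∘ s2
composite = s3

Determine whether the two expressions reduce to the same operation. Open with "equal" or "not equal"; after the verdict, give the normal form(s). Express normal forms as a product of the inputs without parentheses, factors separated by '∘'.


not equal; first: b2 ∘ b3 ∘ b1 ∘ b4; second: b3 ∘ b4 ∘ b2 ∘ b1

The first composite normalizes to b2 ∘ b3 ∘ b1 ∘ b4
The second composite normalizes to b3 ∘ b4 ∘ b2 ∘ b1
They disagree, so not equal.


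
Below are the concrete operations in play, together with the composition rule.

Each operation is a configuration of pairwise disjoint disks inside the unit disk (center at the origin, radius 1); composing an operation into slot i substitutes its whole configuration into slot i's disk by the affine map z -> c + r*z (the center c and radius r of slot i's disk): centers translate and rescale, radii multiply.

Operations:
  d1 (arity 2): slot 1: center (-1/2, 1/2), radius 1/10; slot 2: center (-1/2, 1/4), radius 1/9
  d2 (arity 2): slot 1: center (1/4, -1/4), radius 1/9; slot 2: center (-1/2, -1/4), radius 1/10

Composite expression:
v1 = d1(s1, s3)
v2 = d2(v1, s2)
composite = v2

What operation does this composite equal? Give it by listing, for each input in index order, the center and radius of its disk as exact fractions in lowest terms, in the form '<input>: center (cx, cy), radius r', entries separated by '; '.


s1: center (7/36, -7/36), radius 1/90; s2: center (-1/2, -1/4), radius 1/10; s3: center (7/36, -2/9), radius 1/81


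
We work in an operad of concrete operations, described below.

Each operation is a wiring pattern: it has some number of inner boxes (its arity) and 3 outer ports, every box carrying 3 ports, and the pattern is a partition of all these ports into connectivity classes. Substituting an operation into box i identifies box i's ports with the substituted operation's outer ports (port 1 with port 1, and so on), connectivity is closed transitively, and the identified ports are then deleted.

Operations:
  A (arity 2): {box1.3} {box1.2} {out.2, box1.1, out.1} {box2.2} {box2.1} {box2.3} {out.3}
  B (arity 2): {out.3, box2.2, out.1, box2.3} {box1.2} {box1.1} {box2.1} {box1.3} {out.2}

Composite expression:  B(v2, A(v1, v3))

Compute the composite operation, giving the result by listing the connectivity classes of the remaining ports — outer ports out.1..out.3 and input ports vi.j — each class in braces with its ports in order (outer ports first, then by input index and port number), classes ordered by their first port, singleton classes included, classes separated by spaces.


{out.1, out.3, v1.1} {out.2} {v1.2} {v1.3} {v2.1} {v2.2} {v2.3} {v3.1} {v3.2} {v3.3}

Two ports join when wires chain via B-identified ports.
composing A on (v1, v3), with out.j its own outer ports: {out.1, out.2, v1.1} {out.3} {v1.2} {v1.3} {v3.1} {v3.2} {v3.3}
composing B on (v2, v1, v3), with out.j its own outer ports: {out.1, out.3, v1.1} {out.2} {v1.2} {v1.3} {v2.1} {v2.2} {v2.3} {v3.1} {v3.2} {v3.3}


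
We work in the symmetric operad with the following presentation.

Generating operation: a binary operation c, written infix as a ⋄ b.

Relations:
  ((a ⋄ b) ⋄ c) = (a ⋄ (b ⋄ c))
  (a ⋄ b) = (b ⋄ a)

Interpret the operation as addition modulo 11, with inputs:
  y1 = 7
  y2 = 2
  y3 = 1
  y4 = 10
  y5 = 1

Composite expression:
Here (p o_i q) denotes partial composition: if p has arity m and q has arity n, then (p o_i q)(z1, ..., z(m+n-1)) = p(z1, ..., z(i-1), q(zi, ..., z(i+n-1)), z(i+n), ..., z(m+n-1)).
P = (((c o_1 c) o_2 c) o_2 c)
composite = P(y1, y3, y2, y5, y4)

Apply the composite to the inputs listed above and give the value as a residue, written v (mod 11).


10 (mod 11)

(y3 ⋄ y2) = 3
((y3 ⋄ y2) ⋄ y5) = 4
(y1 ⋄ ((y3 ⋄ y2) ⋄ y5)) = 0
((y1 ⋄ ((y3 ⋄ y2) ⋄ y5)) ⋄ y4) = 10


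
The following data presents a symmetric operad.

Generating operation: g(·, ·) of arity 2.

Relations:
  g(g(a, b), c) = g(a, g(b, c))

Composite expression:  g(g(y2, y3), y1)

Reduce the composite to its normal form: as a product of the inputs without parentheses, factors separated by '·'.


y2 · y3 · y1


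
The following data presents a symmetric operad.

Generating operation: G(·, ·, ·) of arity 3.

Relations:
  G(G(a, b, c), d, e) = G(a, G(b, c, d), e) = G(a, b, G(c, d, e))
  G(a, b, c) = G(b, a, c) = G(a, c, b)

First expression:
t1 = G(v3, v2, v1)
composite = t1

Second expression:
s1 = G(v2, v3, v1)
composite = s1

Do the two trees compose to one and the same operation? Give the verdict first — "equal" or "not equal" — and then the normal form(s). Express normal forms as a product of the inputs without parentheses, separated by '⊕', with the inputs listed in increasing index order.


equal — both sides give v1 ⊕ v2 ⊕ v3

The first composite normalizes to v1 ⊕ v2 ⊕ v3
The second composite normalizes to v1 ⊕ v2 ⊕ v3
Both agree, so they are equal.


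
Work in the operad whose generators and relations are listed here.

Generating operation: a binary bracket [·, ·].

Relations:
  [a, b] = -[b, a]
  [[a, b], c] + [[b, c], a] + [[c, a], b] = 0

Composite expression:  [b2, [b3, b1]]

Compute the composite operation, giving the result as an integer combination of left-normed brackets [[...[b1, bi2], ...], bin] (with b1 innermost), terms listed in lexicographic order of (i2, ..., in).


[[b1, b3], b2]

Skip Jacobi rewriting: expand, keep b1-initial words, read off terms.
Composite bracket: [b2, [b3, b1]]
Applying ab - ba throughout gives 4 signed words (2^2 = 4).
Words beginning with b1 determine it all:
  from b1b3b2, sign +1: term +[[b1, b3], b2]


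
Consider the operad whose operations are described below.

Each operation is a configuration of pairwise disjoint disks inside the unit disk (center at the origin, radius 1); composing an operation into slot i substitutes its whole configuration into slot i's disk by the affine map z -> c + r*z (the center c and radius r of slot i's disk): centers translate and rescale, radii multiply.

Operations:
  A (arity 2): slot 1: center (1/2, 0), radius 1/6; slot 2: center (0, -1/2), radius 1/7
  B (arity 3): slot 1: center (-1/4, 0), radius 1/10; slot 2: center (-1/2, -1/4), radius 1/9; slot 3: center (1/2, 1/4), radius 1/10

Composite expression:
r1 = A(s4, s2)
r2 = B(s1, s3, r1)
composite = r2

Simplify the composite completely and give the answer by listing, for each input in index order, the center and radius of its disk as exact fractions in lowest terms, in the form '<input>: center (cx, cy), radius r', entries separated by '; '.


Follow each s-input down from B: c' goes to c + r*c', radius to r*r'.
for s1, the 1-step affine chain lands on center (-1/4, 0), radius 1/10
for s3, the 1-step affine chain lands on center (-1/2, -1/4), radius 1/9
for s4, the 2-step affine chain lands on center (11/20, 1/4), radius 1/60
for s2, the 2-step affine chain lands on center (1/2, 1/5), radius 1/70

s1: center (-1/4, 0), radius 1/10; s2: center (1/2, 1/5), radius 1/70; s3: center (-1/2, -1/4), radius 1/9; s4: center (11/20, 1/4), radius 1/60


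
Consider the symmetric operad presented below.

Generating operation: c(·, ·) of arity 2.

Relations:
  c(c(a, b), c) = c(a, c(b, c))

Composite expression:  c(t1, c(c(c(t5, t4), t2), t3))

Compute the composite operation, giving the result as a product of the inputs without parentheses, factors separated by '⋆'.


t1 ⋆ t5 ⋆ t4 ⋆ t2 ⋆ t3


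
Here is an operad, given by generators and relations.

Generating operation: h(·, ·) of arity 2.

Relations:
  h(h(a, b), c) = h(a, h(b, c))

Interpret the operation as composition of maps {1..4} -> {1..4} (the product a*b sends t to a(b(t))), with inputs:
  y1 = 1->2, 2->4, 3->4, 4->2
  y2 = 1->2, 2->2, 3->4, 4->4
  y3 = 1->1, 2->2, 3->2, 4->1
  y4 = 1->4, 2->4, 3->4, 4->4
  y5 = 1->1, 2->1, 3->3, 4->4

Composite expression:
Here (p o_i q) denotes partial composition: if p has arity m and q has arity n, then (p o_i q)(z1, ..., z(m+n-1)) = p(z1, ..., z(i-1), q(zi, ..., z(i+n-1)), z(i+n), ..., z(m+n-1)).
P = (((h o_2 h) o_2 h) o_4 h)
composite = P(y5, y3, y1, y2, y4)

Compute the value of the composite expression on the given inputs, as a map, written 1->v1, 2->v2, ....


1->1, 2->1, 3->1, 4->1

h(y3, y1) = 1->2, 2->1, 3->1, 4->2
h(y2, y4) = 1->4, 2->4, 3->4, 4->4
h(h(y3, y1), h(y2, y4)) = 1->2, 2->2, 3->2, 4->2
h(y5, h(h(y3, y1), h(y2, y4))) = 1->1, 2->1, 3->1, 4->1


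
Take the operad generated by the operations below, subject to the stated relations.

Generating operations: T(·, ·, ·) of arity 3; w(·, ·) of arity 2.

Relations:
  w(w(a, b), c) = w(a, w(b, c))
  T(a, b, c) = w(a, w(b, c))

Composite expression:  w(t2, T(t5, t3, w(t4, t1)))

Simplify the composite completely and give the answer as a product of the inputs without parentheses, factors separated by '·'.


t2 · t5 · t3 · t4 · t1


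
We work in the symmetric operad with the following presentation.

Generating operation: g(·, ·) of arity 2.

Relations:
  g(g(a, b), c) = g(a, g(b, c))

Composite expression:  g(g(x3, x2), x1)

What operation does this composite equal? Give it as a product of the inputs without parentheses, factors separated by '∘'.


x3 ∘ x2 ∘ x1


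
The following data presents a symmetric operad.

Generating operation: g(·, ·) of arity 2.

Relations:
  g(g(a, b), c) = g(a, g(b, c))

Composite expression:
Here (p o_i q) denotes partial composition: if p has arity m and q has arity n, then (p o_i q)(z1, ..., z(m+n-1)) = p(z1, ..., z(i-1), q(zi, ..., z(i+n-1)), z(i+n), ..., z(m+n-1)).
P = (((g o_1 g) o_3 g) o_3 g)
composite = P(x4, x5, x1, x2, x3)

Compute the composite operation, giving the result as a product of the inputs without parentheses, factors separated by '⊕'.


x4 ⊕ x5 ⊕ x1 ⊕ x2 ⊕ x3


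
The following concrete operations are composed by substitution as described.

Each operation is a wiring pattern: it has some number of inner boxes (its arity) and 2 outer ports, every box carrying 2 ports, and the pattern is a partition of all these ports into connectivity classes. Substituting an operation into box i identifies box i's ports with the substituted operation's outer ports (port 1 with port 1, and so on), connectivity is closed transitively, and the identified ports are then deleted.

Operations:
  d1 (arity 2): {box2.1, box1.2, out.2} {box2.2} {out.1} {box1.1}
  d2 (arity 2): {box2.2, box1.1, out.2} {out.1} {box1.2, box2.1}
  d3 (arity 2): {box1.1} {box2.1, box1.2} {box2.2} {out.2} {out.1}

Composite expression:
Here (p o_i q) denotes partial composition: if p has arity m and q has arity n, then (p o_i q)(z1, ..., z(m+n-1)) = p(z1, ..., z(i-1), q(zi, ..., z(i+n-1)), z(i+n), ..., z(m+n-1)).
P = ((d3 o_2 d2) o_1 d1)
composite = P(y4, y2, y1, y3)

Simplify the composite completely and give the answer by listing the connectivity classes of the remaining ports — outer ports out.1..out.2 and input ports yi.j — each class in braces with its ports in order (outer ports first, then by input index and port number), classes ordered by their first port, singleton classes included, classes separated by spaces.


Connectivity passes through glued d3-boundaries; trace each wire chain.
the subtree at d1 composes to {out.1} {out.2, y2.1, y4.2} {y2.2} {y4.1} on (y4, y2); out.j = own outer ports
the subtree at d2 composes to {out.1} {out.2, y1.1, y3.2} {y1.2, y3.1} on (y1, y3); out.j = own outer ports
the subtree at d3 composes to {out.1} {out.2} {y1.1, y3.2} {y1.2, y3.1} {y2.1, y4.2} {y2.2} {y4.1} on (y4, y2, y1, y3); out.j = own outer ports

{out.1} {out.2} {y1.1, y3.2} {y1.2, y3.1} {y2.1, y4.2} {y2.2} {y4.1}


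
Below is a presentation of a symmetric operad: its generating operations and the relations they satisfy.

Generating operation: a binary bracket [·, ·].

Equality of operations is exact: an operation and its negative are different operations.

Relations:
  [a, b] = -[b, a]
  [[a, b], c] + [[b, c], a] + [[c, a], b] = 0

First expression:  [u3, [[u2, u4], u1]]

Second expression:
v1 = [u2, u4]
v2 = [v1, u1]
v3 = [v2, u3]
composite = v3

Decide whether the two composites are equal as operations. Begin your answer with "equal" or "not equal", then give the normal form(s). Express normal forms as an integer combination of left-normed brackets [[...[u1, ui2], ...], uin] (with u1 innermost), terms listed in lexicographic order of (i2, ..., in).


not equal; first: [[[u1, u2], u4], u3] - [[[u1, u4], u2], u3]; second: -[[[u1, u2], u4], u3] + [[[u1, u4], u2], u3]

The first expression, normalized: [[[u1, u2], u4], u3] - [[[u1, u4], u2], u3]
The second expression, normalized: -[[[u1, u2], u4], u3] + [[[u1, u4], u2], u3]
No match — not equal.


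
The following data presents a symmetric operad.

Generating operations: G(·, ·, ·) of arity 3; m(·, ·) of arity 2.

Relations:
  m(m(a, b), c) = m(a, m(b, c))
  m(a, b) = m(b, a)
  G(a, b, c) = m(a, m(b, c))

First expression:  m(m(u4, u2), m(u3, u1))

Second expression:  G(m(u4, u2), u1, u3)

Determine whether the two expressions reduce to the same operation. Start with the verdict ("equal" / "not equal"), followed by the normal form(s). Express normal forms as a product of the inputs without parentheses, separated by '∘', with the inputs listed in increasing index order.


equal; both compose to u1 ∘ u2 ∘ u3 ∘ u4

Reducing the first expression gives u1 ∘ u2 ∘ u3 ∘ u4
Reducing the second expression gives u1 ∘ u2 ∘ u3 ∘ u4
Same normal form: equal.


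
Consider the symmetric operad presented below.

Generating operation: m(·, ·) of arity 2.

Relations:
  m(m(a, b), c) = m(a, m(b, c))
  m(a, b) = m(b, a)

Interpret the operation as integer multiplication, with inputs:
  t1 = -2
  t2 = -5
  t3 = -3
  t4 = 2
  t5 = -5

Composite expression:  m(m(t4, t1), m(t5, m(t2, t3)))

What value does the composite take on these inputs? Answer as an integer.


300

m(t4, t1) = -4
m(t2, t3) = 15
m(t5, m(t2, t3)) = -75
m(m(t4, t1), m(t5, m(t2, t3))) = 300


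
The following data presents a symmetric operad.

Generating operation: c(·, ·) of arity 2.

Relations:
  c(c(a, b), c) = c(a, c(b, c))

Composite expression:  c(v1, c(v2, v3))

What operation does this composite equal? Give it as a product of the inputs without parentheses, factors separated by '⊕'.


v1 ⊕ v2 ⊕ v3

All parenthesizations of c agree; list the v-inputs left to right.
c(v2, v3) unparenthesizes to v2 ⊕ v3
c(v1, c(v2, v3)) unparenthesizes to v1 ⊕ v2 ⊕ v3


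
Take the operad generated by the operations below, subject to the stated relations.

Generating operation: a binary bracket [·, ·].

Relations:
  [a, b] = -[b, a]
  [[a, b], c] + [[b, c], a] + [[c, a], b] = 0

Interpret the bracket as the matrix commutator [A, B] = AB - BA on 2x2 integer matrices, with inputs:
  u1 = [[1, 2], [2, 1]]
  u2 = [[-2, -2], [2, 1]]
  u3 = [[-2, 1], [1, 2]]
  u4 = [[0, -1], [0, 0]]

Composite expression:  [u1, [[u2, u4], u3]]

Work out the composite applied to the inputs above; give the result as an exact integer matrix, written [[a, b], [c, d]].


[u2, u4] = [[2, 3], [0, -2]]
[[u2, u4], u3] = [[3, 16], [-4, -3]]
[u1, [[u2, u4], u3]] = [[-40, -12], [12, 40]]

[[-40, -12], [12, 40]]


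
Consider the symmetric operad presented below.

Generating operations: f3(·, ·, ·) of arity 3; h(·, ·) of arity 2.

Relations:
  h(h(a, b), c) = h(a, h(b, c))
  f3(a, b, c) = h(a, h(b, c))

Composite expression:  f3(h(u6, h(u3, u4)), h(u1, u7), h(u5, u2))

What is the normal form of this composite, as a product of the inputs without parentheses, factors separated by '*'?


u6 * u3 * u4 * u1 * u7 * u5 * u2

Every regrouping of f3 is equal, so read the u-inputs in written order.
h(u3, u4) flattens to u3 * u4
h(u6, h(u3, u4)) flattens to u6 * u3 * u4
h(u1, u7) flattens to u1 * u7
h(u5, u2) flattens to u5 * u2
f3(h(u6, h(u3, u4)), h(u1, u7), h(u5, u2)) flattens to u6 * u3 * u4 * u1 * u7 * u5 * u2


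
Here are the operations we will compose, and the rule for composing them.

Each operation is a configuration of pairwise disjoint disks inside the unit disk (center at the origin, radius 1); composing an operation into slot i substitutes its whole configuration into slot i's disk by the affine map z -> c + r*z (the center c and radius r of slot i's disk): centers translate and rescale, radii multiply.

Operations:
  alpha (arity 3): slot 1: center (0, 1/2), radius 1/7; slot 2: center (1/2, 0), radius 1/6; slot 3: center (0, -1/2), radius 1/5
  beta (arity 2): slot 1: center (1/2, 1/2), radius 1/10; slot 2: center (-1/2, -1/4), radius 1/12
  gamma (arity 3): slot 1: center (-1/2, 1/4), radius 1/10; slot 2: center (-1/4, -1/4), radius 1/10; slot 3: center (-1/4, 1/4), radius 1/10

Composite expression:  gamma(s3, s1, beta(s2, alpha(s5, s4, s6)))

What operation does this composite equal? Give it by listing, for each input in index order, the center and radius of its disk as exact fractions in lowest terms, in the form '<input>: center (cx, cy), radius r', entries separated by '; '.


Follow each s-input down from gamma: c' goes to c + r*c', radius to r*r'.
s3: after 1 affine step, its disk has center (-1/2, 1/4), radius 1/10
s1: after 1 affine step, its disk has center (-1/4, -1/4), radius 1/10
s2: after 2 affine steps, its disk has center (-1/5, 3/10), radius 1/100
s5: after 3 affine steps, its disk has center (-3/10, 11/48), radius 1/840
s4: after 3 affine steps, its disk has center (-71/240, 9/40), radius 1/720
s6: after 3 affine steps, its disk has center (-3/10, 53/240), radius 1/600

s1: center (-1/4, -1/4), radius 1/10; s2: center (-1/5, 3/10), radius 1/100; s3: center (-1/2, 1/4), radius 1/10; s4: center (-71/240, 9/40), radius 1/720; s5: center (-3/10, 11/48), radius 1/840; s6: center (-3/10, 53/240), radius 1/600


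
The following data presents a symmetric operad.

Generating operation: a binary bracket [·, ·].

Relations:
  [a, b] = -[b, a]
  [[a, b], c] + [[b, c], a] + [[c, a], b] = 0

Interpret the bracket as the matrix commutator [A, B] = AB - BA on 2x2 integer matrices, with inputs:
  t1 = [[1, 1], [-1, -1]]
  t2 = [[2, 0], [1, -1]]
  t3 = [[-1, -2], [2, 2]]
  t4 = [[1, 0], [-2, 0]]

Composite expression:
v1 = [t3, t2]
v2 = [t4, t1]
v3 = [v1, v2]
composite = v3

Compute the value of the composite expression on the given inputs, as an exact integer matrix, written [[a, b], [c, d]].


[[-27, -28], [24, 27]]

[t3, t2] = [[-2, 6], [9, 2]]
[t4, t1] = [[2, 1], [-3, -2]]
[[t3, t2], [t4, t1]] = [[-27, -28], [24, 27]]


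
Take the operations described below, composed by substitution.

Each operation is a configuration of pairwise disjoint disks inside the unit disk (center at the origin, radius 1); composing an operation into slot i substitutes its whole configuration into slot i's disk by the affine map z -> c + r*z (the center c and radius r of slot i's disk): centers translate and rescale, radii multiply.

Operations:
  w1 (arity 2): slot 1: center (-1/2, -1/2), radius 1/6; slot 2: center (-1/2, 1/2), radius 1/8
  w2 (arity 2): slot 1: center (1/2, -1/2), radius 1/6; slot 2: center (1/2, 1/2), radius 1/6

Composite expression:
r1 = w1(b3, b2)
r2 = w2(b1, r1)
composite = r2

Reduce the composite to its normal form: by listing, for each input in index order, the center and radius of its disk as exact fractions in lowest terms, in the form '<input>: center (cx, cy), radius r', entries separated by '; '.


b1: center (1/2, -1/2), radius 1/6; b2: center (5/12, 7/12), radius 1/48; b3: center (5/12, 5/12), radius 1/36

Only the slot chain above each b matters under w2; compose those maps.
tracing b1 down its 1-map path: center (1/2, -1/2), radius 1/6
tracing b3 down its 2-map path: center (5/12, 5/12), radius 1/36
tracing b2 down its 2-map path: center (5/12, 7/12), radius 1/48


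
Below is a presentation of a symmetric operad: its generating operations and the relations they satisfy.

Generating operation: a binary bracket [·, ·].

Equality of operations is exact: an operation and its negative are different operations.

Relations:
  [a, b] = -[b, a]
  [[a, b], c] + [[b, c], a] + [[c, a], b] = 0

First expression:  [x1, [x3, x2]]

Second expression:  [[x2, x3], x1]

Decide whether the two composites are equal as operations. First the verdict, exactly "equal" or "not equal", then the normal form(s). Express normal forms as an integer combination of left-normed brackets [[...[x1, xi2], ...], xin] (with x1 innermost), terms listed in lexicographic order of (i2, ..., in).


Normal form of the first expression: -[[x1, x2], x3] + [[x1, x3], x2]
Normal form of the second expression: -[[x1, x2], x3] + [[x1, x3], x2]
Both agree, so they are equal.

equal: each reduces to -[[x1, x2], x3] + [[x1, x3], x2]


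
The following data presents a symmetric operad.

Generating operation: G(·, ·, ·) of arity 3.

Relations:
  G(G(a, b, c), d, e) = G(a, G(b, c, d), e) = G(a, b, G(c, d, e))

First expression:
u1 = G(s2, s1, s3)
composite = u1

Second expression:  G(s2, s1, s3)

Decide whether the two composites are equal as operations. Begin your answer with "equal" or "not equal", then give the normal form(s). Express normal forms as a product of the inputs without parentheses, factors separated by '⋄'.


equal; the common form is s2 ⋄ s1 ⋄ s3

Reducing the first expression gives s2 ⋄ s1 ⋄ s3
Reducing the second expression gives s2 ⋄ s1 ⋄ s3
Same normal form: equal.
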